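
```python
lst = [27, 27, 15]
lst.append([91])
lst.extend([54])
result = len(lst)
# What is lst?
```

After line 1: lst = [27, 27, 15]
After line 2 (append adds [91] as single element): lst = [27, 27, 15, [91]]
After line 3 (extend unpacks [54], adds 54): lst = [27, 27, 15, [91], 54]
After line 4: result = len(lst) = 5

[27, 27, 15, [91], 54]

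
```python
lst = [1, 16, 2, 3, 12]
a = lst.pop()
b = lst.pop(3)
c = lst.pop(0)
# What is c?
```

After line 1: lst = [1, 16, 2, 3, 12]
After line 2 (pop() -> a = 12): lst = [1, 16, 2, 3]
After line 3 (pop(3) -> b = 3): lst = [1, 16, 2]
After line 4 (pop(0) -> c = 1): lst = [16, 2]

1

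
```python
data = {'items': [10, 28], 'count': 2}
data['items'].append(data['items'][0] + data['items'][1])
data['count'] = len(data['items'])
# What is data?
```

After line 1: data = {'items': [10, 28], 'count': 2}
After line 2 (append 10 + 28 = 38): data = {'items': [10, 28, 38], 'count': 2}
After line 3 (count = len(items) = 3): data = {'items': [10, 28, 38], 'count': 3}

{'items': [10, 28, 38], 'count': 3}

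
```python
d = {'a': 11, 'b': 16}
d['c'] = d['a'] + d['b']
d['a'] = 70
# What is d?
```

After line 1: d = {'a': 11, 'b': 16}
After line 2 (d['c'] = 11 + 16): d = {'a': 11, 'b': 16, 'c': 27}
After line 3: d = {'a': 70, 'b': 16, 'c': 27}

{'a': 70, 'b': 16, 'c': 27}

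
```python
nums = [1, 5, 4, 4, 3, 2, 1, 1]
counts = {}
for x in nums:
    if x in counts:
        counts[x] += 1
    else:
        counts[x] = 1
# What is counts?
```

Initial: counts = {}, nums = [1, 5, 4, 4, 3, 2, 1, 1]
See 1: counts = {1: 1}
See 5: counts = {1: 1, 5: 1}
See 4: counts = {1: 1, 5: 1, 4: 1}
See 4: counts = {1: 1, 5: 1, 4: 2}
See 3: counts = {1: 1, 5: 1, 4: 2, 3: 1}
See 2: counts = {1: 1, 5: 1, 4: 2, 3: 1, 2: 1}
See 1: counts = {1: 2, 5: 1, 4: 2, 3: 1, 2: 1}
See 1: counts = {1: 3, 5: 1, 4: 2, 3: 1, 2: 1}

{1: 3, 5: 1, 4: 2, 3: 1, 2: 1}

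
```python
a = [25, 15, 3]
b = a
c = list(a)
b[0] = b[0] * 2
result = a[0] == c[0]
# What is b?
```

After line 1: a = [25, 15, 3]
After line 2 (b = a, alias): a = [25, 15, 3], b = [25, 15, 3]
After line 3 (c = list(a) is a copy, new object): c = [25, 15, 3]
After line 4 (b[0] = 25 * 2 = 50; mutates shared a/b): a = b = [50, 15, 3], c = [25, 15, 3]
After line 5 (a[0] = 50, c[0] = 25; result = False)

[50, 15, 3]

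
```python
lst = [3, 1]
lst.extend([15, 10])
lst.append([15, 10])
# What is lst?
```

After line 1: lst = [3, 1]
After line 2 (extend unpacks [15, 10]): lst = [3, 1, 15, 10]
After line 3 (append adds [15, 10] as single element): lst = [3, 1, 15, 10, [15, 10]]

[3, 1, 15, 10, [15, 10]]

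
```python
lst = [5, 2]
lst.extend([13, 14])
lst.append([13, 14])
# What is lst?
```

After line 1: lst = [5, 2]
After line 2 (extend unpacks [13, 14]): lst = [5, 2, 13, 14]
After line 3 (append adds [13, 14] as single element): lst = [5, 2, 13, 14, [13, 14]]

[5, 2, 13, 14, [13, 14]]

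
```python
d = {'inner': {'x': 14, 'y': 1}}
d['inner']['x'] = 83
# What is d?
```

After line 1: d = {'inner': {'x': 14, 'y': 1}}
After line 2 (inner x overwritten): d = {'inner': {'x': 83, 'y': 1}}

{'inner': {'x': 83, 'y': 1}}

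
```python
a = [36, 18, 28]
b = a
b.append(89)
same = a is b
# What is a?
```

After line 1: a = [36, 18, 28]
After line 2 (b = a is an alias, same object): a = [36, 18, 28], b = [36, 18, 28]
After line 3 (b.append mutates the shared list): a = [36, 18, 28, 89], b = [36, 18, 28, 89]
After line 4 (same = a is b; same object -> True): same = True

[36, 18, 28, 89]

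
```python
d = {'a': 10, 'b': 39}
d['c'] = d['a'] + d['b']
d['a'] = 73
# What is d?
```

After line 1: d = {'a': 10, 'b': 39}
After line 2 (d['c'] = 10 + 39): d = {'a': 10, 'b': 39, 'c': 49}
After line 3: d = {'a': 73, 'b': 39, 'c': 49}

{'a': 73, 'b': 39, 'c': 49}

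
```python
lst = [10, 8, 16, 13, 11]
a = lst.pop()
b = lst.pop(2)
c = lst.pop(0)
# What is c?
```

After line 1: lst = [10, 8, 16, 13, 11]
After line 2 (pop() -> a = 11): lst = [10, 8, 16, 13]
After line 3 (pop(2) -> b = 16): lst = [10, 8, 13]
After line 4 (pop(0) -> c = 10): lst = [8, 13]

10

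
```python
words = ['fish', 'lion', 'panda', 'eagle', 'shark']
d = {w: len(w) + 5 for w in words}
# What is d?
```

{'fish': 9, 'lion': 9, 'panda': 10, 'eagle': 10, 'shark': 10}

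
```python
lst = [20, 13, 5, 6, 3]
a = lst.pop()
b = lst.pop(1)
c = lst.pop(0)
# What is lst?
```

After line 1: lst = [20, 13, 5, 6, 3]
After line 2 (pop() -> a = 3): lst = [20, 13, 5, 6]
After line 3 (pop(1) -> b = 13): lst = [20, 5, 6]
After line 4 (pop(0) -> c = 20): lst = [5, 6]

[5, 6]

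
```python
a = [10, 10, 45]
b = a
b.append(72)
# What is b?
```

After line 1: a = [10, 10, 45]
After line 2 (b = a is an alias, same object): a = [10, 10, 45], b = [10, 10, 45]
After line 3 (b.append mutates the shared list): a = [10, 10, 45, 72], b = [10, 10, 45, 72]

[10, 10, 45, 72]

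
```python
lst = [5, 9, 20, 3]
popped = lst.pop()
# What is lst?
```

[5, 9, 20]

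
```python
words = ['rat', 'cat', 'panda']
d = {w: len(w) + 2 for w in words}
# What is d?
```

{'rat': 5, 'cat': 5, 'panda': 7}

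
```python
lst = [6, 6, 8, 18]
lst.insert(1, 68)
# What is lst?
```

[6, 68, 6, 8, 18]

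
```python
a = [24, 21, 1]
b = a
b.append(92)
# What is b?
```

After line 1: a = [24, 21, 1]
After line 2 (b = a is an alias, same object): a = [24, 21, 1], b = [24, 21, 1]
After line 3 (b.append mutates the shared list): a = [24, 21, 1, 92], b = [24, 21, 1, 92]

[24, 21, 1, 92]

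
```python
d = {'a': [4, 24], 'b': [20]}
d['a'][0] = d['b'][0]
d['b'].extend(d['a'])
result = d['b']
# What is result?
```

After line 1: d = {'a': [4, 24], 'b': [20]}
After line 2 (a[0] = b[0] = 20): d = {'a': [20, 24], 'b': [20]}
After line 3 (b.extend(a) appends [20, 24]): d = {'a': [20, 24], 'b': [20, 20, 24]}
After line 4: result = d['b'] = [20, 20, 24]

[20, 20, 24]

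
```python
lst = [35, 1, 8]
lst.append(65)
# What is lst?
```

[35, 1, 8, 65]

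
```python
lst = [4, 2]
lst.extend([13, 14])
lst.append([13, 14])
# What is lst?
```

After line 1: lst = [4, 2]
After line 2 (extend unpacks [13, 14]): lst = [4, 2, 13, 14]
After line 3 (append adds [13, 14] as single element): lst = [4, 2, 13, 14, [13, 14]]

[4, 2, 13, 14, [13, 14]]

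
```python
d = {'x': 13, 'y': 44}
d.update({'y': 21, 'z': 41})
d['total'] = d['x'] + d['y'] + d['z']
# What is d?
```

After line 1: d = {'x': 13, 'y': 44}
After line 2 (y overwritten, z added): d = {'x': 13, 'y': 21, 'z': 41}
After line 3 (total = 13 + 21 + 41 = 75): d = {'x': 13, 'y': 21, 'z': 41, 'total': 75}

{'x': 13, 'y': 21, 'z': 41, 'total': 75}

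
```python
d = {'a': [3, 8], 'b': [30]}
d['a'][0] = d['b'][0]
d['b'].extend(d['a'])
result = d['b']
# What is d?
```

After line 1: d = {'a': [3, 8], 'b': [30]}
After line 2 (a[0] = b[0] = 30): d = {'a': [30, 8], 'b': [30]}
After line 3 (b.extend(a) appends [30, 8]): d = {'a': [30, 8], 'b': [30, 30, 8]}
After line 4: result = d['b'] = [30, 30, 8]

{'a': [30, 8], 'b': [30, 30, 8]}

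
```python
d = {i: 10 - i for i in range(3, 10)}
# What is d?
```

{3: 7, 4: 6, 5: 5, 6: 4, 7: 3, 8: 2, 9: 1}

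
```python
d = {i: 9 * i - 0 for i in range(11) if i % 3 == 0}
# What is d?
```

{0: 0, 3: 27, 6: 54, 9: 81}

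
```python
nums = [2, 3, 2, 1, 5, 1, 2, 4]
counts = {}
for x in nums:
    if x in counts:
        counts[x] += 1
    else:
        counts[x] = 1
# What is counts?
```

Initial: counts = {}, nums = [2, 3, 2, 1, 5, 1, 2, 4]
See 2: counts = {2: 1}
See 3: counts = {2: 1, 3: 1}
See 2: counts = {2: 2, 3: 1}
See 1: counts = {2: 2, 3: 1, 1: 1}
See 5: counts = {2: 2, 3: 1, 1: 1, 5: 1}
See 1: counts = {2: 2, 3: 1, 1: 2, 5: 1}
See 2: counts = {2: 3, 3: 1, 1: 2, 5: 1}
See 4: counts = {2: 3, 3: 1, 1: 2, 5: 1, 4: 1}

{2: 3, 3: 1, 1: 2, 5: 1, 4: 1}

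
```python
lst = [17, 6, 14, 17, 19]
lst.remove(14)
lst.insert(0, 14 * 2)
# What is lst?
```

After line 1: lst = [17, 6, 14, 17, 19]
After line 2 (remove first 14): lst = [17, 6, 17, 19]
After line 3 (insert 28 at index 0): lst = [28, 17, 6, 17, 19]

[28, 17, 6, 17, 19]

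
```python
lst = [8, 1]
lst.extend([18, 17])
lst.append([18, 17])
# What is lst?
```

After line 1: lst = [8, 1]
After line 2 (extend unpacks [18, 17]): lst = [8, 1, 18, 17]
After line 3 (append adds [18, 17] as single element): lst = [8, 1, 18, 17, [18, 17]]

[8, 1, 18, 17, [18, 17]]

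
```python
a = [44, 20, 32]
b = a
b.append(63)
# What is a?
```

After line 1: a = [44, 20, 32]
After line 2 (b = a is an alias, same object): a = [44, 20, 32], b = [44, 20, 32]
After line 3 (b.append mutates the shared list): a = [44, 20, 32, 63], b = [44, 20, 32, 63]

[44, 20, 32, 63]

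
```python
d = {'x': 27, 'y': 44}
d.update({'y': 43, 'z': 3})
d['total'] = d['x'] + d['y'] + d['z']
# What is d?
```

After line 1: d = {'x': 27, 'y': 44}
After line 2 (y overwritten, z added): d = {'x': 27, 'y': 43, 'z': 3}
After line 3 (total = 27 + 43 + 3 = 73): d = {'x': 27, 'y': 43, 'z': 3, 'total': 73}

{'x': 27, 'y': 43, 'z': 3, 'total': 73}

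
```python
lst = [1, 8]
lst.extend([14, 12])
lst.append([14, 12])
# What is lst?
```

After line 1: lst = [1, 8]
After line 2 (extend unpacks [14, 12]): lst = [1, 8, 14, 12]
After line 3 (append adds [14, 12] as single element): lst = [1, 8, 14, 12, [14, 12]]

[1, 8, 14, 12, [14, 12]]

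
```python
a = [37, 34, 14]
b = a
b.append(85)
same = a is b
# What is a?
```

After line 1: a = [37, 34, 14]
After line 2 (b = a is an alias, same object): a = [37, 34, 14], b = [37, 34, 14]
After line 3 (b.append mutates the shared list): a = [37, 34, 14, 85], b = [37, 34, 14, 85]
After line 4 (same = a is b; same object -> True): same = True

[37, 34, 14, 85]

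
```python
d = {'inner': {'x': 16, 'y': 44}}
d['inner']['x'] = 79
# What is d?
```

After line 1: d = {'inner': {'x': 16, 'y': 44}}
After line 2 (inner x overwritten): d = {'inner': {'x': 79, 'y': 44}}

{'inner': {'x': 79, 'y': 44}}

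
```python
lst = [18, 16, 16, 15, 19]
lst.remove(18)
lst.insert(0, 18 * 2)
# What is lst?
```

After line 1: lst = [18, 16, 16, 15, 19]
After line 2 (remove first 18): lst = [16, 16, 15, 19]
After line 3 (insert 36 at index 0): lst = [36, 16, 16, 15, 19]

[36, 16, 16, 15, 19]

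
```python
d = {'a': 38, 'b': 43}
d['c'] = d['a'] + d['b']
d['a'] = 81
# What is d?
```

After line 1: d = {'a': 38, 'b': 43}
After line 2 (d['c'] = 38 + 43): d = {'a': 38, 'b': 43, 'c': 81}
After line 3: d = {'a': 81, 'b': 43, 'c': 81}

{'a': 81, 'b': 43, 'c': 81}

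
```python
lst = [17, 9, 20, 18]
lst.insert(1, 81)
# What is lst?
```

[17, 81, 9, 20, 18]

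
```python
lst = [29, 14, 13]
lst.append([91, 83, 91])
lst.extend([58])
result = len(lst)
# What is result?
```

After line 1: lst = [29, 14, 13]
After line 2 (append adds [91, 83, 91] as single element): lst = [29, 14, 13, [91, 83, 91]]
After line 3 (extend unpacks [58], adds 58): lst = [29, 14, 13, [91, 83, 91], 58]
After line 4: result = len(lst) = 5

5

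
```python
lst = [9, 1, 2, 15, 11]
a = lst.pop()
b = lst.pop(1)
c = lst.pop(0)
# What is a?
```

After line 1: lst = [9, 1, 2, 15, 11]
After line 2 (pop() -> a = 11): lst = [9, 1, 2, 15]
After line 3 (pop(1) -> b = 1): lst = [9, 2, 15]
After line 4 (pop(0) -> c = 9): lst = [2, 15]

11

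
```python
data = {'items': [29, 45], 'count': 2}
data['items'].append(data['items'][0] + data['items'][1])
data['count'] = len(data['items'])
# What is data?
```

After line 1: data = {'items': [29, 45], 'count': 2}
After line 2 (append 29 + 45 = 74): data = {'items': [29, 45, 74], 'count': 2}
After line 3 (count = len(items) = 3): data = {'items': [29, 45, 74], 'count': 3}

{'items': [29, 45, 74], 'count': 3}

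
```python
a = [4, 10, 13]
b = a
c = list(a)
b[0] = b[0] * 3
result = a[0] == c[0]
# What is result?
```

After line 1: a = [4, 10, 13]
After line 2 (b = a, alias): a = [4, 10, 13], b = [4, 10, 13]
After line 3 (c = list(a) is a copy, new object): c = [4, 10, 13]
After line 4 (b[0] = 4 * 3 = 12; mutates shared a/b): a = b = [12, 10, 13], c = [4, 10, 13]
After line 5 (a[0] = 12, c[0] = 4; result = False)

False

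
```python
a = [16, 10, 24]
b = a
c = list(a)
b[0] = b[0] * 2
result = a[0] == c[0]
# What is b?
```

After line 1: a = [16, 10, 24]
After line 2 (b = a, alias): a = [16, 10, 24], b = [16, 10, 24]
After line 3 (c = list(a) is a copy, new object): c = [16, 10, 24]
After line 4 (b[0] = 16 * 2 = 32; mutates shared a/b): a = b = [32, 10, 24], c = [16, 10, 24]
After line 5 (a[0] = 32, c[0] = 16; result = False)

[32, 10, 24]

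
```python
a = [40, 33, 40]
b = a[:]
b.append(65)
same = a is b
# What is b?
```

After line 1: a = [40, 33, 40]
After line 2 (b = a[:] is a shallow copy, new object): a = [40, 33, 40], b = [40, 33, 40]
After line 3 (append only mutates b): a = [40, 33, 40], b = [40, 33, 40, 65]
After line 4 (same = a is b; different objects -> False): same = False

[40, 33, 40, 65]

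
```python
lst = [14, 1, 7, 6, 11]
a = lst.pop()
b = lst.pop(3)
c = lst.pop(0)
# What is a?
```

After line 1: lst = [14, 1, 7, 6, 11]
After line 2 (pop() -> a = 11): lst = [14, 1, 7, 6]
After line 3 (pop(3) -> b = 6): lst = [14, 1, 7]
After line 4 (pop(0) -> c = 14): lst = [1, 7]

11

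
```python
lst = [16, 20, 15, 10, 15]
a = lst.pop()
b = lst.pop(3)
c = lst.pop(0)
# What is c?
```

After line 1: lst = [16, 20, 15, 10, 15]
After line 2 (pop() -> a = 15): lst = [16, 20, 15, 10]
After line 3 (pop(3) -> b = 10): lst = [16, 20, 15]
After line 4 (pop(0) -> c = 16): lst = [20, 15]

16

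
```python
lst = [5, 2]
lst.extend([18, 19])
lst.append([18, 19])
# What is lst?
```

After line 1: lst = [5, 2]
After line 2 (extend unpacks [18, 19]): lst = [5, 2, 18, 19]
After line 3 (append adds [18, 19] as single element): lst = [5, 2, 18, 19, [18, 19]]

[5, 2, 18, 19, [18, 19]]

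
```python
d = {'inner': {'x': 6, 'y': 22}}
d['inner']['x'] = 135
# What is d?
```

After line 1: d = {'inner': {'x': 6, 'y': 22}}
After line 2 (inner x overwritten): d = {'inner': {'x': 135, 'y': 22}}

{'inner': {'x': 135, 'y': 22}}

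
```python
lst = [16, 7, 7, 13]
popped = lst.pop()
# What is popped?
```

13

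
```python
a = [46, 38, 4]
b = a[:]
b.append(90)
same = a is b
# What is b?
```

After line 1: a = [46, 38, 4]
After line 2 (b = a[:] is a shallow copy, new object): a = [46, 38, 4], b = [46, 38, 4]
After line 3 (append only mutates b): a = [46, 38, 4], b = [46, 38, 4, 90]
After line 4 (same = a is b; different objects -> False): same = False

[46, 38, 4, 90]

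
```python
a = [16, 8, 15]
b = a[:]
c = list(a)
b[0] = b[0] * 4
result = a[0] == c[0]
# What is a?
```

After line 1: a = [16, 8, 15]
After line 2 (b = a[:], copy): a = [16, 8, 15], b = [16, 8, 15]
After line 3 (c = list(a) is a copy, new object): c = [16, 8, 15]
After line 4 (b[0] = 16 * 4 = 64; only b mutates (copy)): a = [16, 8, 15], b = [64, 8, 15], c = [16, 8, 15]
After line 5 (a[0] = 16, c[0] = 16; result = True)

[16, 8, 15]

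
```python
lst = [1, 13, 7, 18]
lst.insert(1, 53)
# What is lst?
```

[1, 53, 13, 7, 18]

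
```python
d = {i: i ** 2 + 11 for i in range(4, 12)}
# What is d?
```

{4: 27, 5: 36, 6: 47, 7: 60, 8: 75, 9: 92, 10: 111, 11: 132}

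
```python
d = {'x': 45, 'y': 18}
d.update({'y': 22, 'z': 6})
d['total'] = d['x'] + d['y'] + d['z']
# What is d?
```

After line 1: d = {'x': 45, 'y': 18}
After line 2 (y overwritten, z added): d = {'x': 45, 'y': 22, 'z': 6}
After line 3 (total = 45 + 22 + 6 = 73): d = {'x': 45, 'y': 22, 'z': 6, 'total': 73}

{'x': 45, 'y': 22, 'z': 6, 'total': 73}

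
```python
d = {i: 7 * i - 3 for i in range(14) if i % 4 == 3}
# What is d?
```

{3: 18, 7: 46, 11: 74}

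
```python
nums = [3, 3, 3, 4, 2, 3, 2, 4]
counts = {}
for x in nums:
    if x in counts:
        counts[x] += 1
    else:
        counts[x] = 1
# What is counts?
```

Initial: counts = {}, nums = [3, 3, 3, 4, 2, 3, 2, 4]
See 3: counts = {3: 1}
See 3: counts = {3: 2}
See 3: counts = {3: 3}
See 4: counts = {3: 3, 4: 1}
See 2: counts = {3: 3, 4: 1, 2: 1}
See 3: counts = {3: 4, 4: 1, 2: 1}
See 2: counts = {3: 4, 4: 1, 2: 2}
See 4: counts = {3: 4, 4: 2, 2: 2}

{3: 4, 4: 2, 2: 2}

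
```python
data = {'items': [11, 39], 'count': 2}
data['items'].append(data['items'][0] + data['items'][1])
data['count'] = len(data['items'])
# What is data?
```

After line 1: data = {'items': [11, 39], 'count': 2}
After line 2 (append 11 + 39 = 50): data = {'items': [11, 39, 50], 'count': 2}
After line 3 (count = len(items) = 3): data = {'items': [11, 39, 50], 'count': 3}

{'items': [11, 39, 50], 'count': 3}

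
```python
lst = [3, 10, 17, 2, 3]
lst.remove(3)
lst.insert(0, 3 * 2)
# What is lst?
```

After line 1: lst = [3, 10, 17, 2, 3]
After line 2 (remove first 3): lst = [10, 17, 2, 3]
After line 3 (insert 6 at index 0): lst = [6, 10, 17, 2, 3]

[6, 10, 17, 2, 3]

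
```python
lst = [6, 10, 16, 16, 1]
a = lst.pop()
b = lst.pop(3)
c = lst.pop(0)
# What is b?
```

After line 1: lst = [6, 10, 16, 16, 1]
After line 2 (pop() -> a = 1): lst = [6, 10, 16, 16]
After line 3 (pop(3) -> b = 16): lst = [6, 10, 16]
After line 4 (pop(0) -> c = 6): lst = [10, 16]

16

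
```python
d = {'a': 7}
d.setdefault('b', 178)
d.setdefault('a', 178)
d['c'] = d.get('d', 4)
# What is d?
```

After line 1: d = {'a': 7}
After line 2 (setdefault adds 'b'=178): d = {'a': 7, 'b': 178}
After line 3 (setdefault 'a' no-op, already exists): d = {'a': 7, 'b': 178}
After line 4 (get('d', 4) returns default since 'd' not in d): d = {'a': 7, 'b': 178, 'c': 4}

{'a': 7, 'b': 178, 'c': 4}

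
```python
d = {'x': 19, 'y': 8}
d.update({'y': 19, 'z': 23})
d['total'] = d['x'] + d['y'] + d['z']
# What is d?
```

After line 1: d = {'x': 19, 'y': 8}
After line 2 (y overwritten, z added): d = {'x': 19, 'y': 19, 'z': 23}
After line 3 (total = 19 + 19 + 23 = 61): d = {'x': 19, 'y': 19, 'z': 23, 'total': 61}

{'x': 19, 'y': 19, 'z': 23, 'total': 61}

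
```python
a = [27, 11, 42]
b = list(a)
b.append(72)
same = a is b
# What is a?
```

After line 1: a = [27, 11, 42]
After line 2 (b = list(a) is a shallow copy, new object): a = [27, 11, 42], b = [27, 11, 42]
After line 3 (append only mutates b): a = [27, 11, 42], b = [27, 11, 42, 72]
After line 4 (same = a is b; different objects -> False): same = False

[27, 11, 42]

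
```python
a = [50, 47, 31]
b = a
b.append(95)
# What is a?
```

After line 1: a = [50, 47, 31]
After line 2 (b = a is an alias, same object): a = [50, 47, 31], b = [50, 47, 31]
After line 3 (b.append mutates the shared list): a = [50, 47, 31, 95], b = [50, 47, 31, 95]

[50, 47, 31, 95]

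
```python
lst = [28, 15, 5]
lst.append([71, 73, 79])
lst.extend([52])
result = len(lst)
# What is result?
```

After line 1: lst = [28, 15, 5]
After line 2 (append adds [71, 73, 79] as single element): lst = [28, 15, 5, [71, 73, 79]]
After line 3 (extend unpacks [52], adds 52): lst = [28, 15, 5, [71, 73, 79], 52]
After line 4: result = len(lst) = 5

5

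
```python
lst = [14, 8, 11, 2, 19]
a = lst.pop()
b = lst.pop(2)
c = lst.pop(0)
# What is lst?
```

After line 1: lst = [14, 8, 11, 2, 19]
After line 2 (pop() -> a = 19): lst = [14, 8, 11, 2]
After line 3 (pop(2) -> b = 11): lst = [14, 8, 2]
After line 4 (pop(0) -> c = 14): lst = [8, 2]

[8, 2]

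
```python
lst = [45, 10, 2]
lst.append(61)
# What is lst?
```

[45, 10, 2, 61]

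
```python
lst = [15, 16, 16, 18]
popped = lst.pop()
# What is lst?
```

[15, 16, 16]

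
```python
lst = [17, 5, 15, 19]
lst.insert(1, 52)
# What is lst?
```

[17, 52, 5, 15, 19]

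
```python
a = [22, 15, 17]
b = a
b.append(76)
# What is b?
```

After line 1: a = [22, 15, 17]
After line 2 (b = a is an alias, same object): a = [22, 15, 17], b = [22, 15, 17]
After line 3 (b.append mutates the shared list): a = [22, 15, 17, 76], b = [22, 15, 17, 76]

[22, 15, 17, 76]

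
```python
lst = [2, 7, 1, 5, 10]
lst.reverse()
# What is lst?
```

[10, 5, 1, 7, 2]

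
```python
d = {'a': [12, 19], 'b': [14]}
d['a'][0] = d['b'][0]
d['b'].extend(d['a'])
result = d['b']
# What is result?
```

After line 1: d = {'a': [12, 19], 'b': [14]}
After line 2 (a[0] = b[0] = 14): d = {'a': [14, 19], 'b': [14]}
After line 3 (b.extend(a) appends [14, 19]): d = {'a': [14, 19], 'b': [14, 14, 19]}
After line 4: result = d['b'] = [14, 14, 19]

[14, 14, 19]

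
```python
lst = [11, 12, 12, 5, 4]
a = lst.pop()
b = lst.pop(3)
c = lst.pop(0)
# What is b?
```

After line 1: lst = [11, 12, 12, 5, 4]
After line 2 (pop() -> a = 4): lst = [11, 12, 12, 5]
After line 3 (pop(3) -> b = 5): lst = [11, 12, 12]
After line 4 (pop(0) -> c = 11): lst = [12, 12]

5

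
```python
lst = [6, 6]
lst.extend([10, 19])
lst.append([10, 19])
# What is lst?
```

After line 1: lst = [6, 6]
After line 2 (extend unpacks [10, 19]): lst = [6, 6, 10, 19]
After line 3 (append adds [10, 19] as single element): lst = [6, 6, 10, 19, [10, 19]]

[6, 6, 10, 19, [10, 19]]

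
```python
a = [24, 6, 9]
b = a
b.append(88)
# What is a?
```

After line 1: a = [24, 6, 9]
After line 2 (b = a is an alias, same object): a = [24, 6, 9], b = [24, 6, 9]
After line 3 (b.append mutates the shared list): a = [24, 6, 9, 88], b = [24, 6, 9, 88]

[24, 6, 9, 88]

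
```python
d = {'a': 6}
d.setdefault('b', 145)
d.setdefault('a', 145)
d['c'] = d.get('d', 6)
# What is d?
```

After line 1: d = {'a': 6}
After line 2 (setdefault adds 'b'=145): d = {'a': 6, 'b': 145}
After line 3 (setdefault 'a' no-op, already exists): d = {'a': 6, 'b': 145}
After line 4 (get('d', 6) returns default since 'd' not in d): d = {'a': 6, 'b': 145, 'c': 6}

{'a': 6, 'b': 145, 'c': 6}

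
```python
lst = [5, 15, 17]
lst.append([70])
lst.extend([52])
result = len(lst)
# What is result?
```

After line 1: lst = [5, 15, 17]
After line 2 (append adds [70] as single element): lst = [5, 15, 17, [70]]
After line 3 (extend unpacks [52], adds 52): lst = [5, 15, 17, [70], 52]
After line 4: result = len(lst) = 5

5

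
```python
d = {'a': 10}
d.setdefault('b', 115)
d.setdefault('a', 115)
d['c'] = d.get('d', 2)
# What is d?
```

After line 1: d = {'a': 10}
After line 2 (setdefault adds 'b'=115): d = {'a': 10, 'b': 115}
After line 3 (setdefault 'a' no-op, already exists): d = {'a': 10, 'b': 115}
After line 4 (get('d', 2) returns default since 'd' not in d): d = {'a': 10, 'b': 115, 'c': 2}

{'a': 10, 'b': 115, 'c': 2}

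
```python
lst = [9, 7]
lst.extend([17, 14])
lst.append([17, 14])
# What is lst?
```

After line 1: lst = [9, 7]
After line 2 (extend unpacks [17, 14]): lst = [9, 7, 17, 14]
After line 3 (append adds [17, 14] as single element): lst = [9, 7, 17, 14, [17, 14]]

[9, 7, 17, 14, [17, 14]]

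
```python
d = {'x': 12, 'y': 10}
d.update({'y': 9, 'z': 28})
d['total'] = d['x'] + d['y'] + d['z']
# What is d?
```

After line 1: d = {'x': 12, 'y': 10}
After line 2 (y overwritten, z added): d = {'x': 12, 'y': 9, 'z': 28}
After line 3 (total = 12 + 9 + 28 = 49): d = {'x': 12, 'y': 9, 'z': 28, 'total': 49}

{'x': 12, 'y': 9, 'z': 28, 'total': 49}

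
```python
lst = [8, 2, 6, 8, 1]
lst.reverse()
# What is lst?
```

[1, 8, 6, 2, 8]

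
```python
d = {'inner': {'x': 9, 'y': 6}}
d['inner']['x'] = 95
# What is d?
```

After line 1: d = {'inner': {'x': 9, 'y': 6}}
After line 2 (inner x overwritten): d = {'inner': {'x': 95, 'y': 6}}

{'inner': {'x': 95, 'y': 6}}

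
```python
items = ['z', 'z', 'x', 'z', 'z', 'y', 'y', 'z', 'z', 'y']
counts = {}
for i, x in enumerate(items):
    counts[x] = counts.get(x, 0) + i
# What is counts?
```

Initial: counts = {}, items = ['z', 'z', 'x', 'z', 'z', 'y', 'y', 'z', 'z', 'y']
i=0, x='z': counts = {'z': 0}
i=1, x='z': counts = {'z': 1}
i=2, x='x': counts = {'z': 1, 'x': 2}
i=3, x='z': counts = {'z': 4, 'x': 2}
i=4, x='z': counts = {'z': 8, 'x': 2}
i=5, x='y': counts = {'z': 8, 'x': 2, 'y': 5}
i=6, x='y': counts = {'z': 8, 'x': 2, 'y': 11}
i=7, x='z': counts = {'z': 15, 'x': 2, 'y': 11}
i=8, x='z': counts = {'z': 23, 'x': 2, 'y': 11}
i=9, x='y': counts = {'z': 23, 'x': 2, 'y': 20}

{'z': 23, 'x': 2, 'y': 20}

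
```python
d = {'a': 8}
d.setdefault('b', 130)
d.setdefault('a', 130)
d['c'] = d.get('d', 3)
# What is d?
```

After line 1: d = {'a': 8}
After line 2 (setdefault adds 'b'=130): d = {'a': 8, 'b': 130}
After line 3 (setdefault 'a' no-op, already exists): d = {'a': 8, 'b': 130}
After line 4 (get('d', 3) returns default since 'd' not in d): d = {'a': 8, 'b': 130, 'c': 3}

{'a': 8, 'b': 130, 'c': 3}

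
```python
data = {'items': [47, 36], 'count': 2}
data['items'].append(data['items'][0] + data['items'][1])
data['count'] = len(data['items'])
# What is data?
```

After line 1: data = {'items': [47, 36], 'count': 2}
After line 2 (append 47 + 36 = 83): data = {'items': [47, 36, 83], 'count': 2}
After line 3 (count = len(items) = 3): data = {'items': [47, 36, 83], 'count': 3}

{'items': [47, 36, 83], 'count': 3}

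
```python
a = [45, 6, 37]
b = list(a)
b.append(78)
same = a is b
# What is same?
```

After line 1: a = [45, 6, 37]
After line 2 (b = list(a) is a shallow copy, new object): a = [45, 6, 37], b = [45, 6, 37]
After line 3 (append only mutates b): a = [45, 6, 37], b = [45, 6, 37, 78]
After line 4 (same = a is b; different objects -> False): same = False

False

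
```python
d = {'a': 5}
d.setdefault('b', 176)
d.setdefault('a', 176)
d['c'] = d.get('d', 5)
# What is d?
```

After line 1: d = {'a': 5}
After line 2 (setdefault adds 'b'=176): d = {'a': 5, 'b': 176}
After line 3 (setdefault 'a' no-op, already exists): d = {'a': 5, 'b': 176}
After line 4 (get('d', 5) returns default since 'd' not in d): d = {'a': 5, 'b': 176, 'c': 5}

{'a': 5, 'b': 176, 'c': 5}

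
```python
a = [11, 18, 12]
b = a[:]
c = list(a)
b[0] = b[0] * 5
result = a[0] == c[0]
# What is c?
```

After line 1: a = [11, 18, 12]
After line 2 (b = a[:], copy): a = [11, 18, 12], b = [11, 18, 12]
After line 3 (c = list(a) is a copy, new object): c = [11, 18, 12]
After line 4 (b[0] = 11 * 5 = 55; only b mutates (copy)): a = [11, 18, 12], b = [55, 18, 12], c = [11, 18, 12]
After line 5 (a[0] = 11, c[0] = 11; result = True)

[11, 18, 12]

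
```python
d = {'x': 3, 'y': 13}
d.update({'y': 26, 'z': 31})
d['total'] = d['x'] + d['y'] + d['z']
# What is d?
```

After line 1: d = {'x': 3, 'y': 13}
After line 2 (y overwritten, z added): d = {'x': 3, 'y': 26, 'z': 31}
After line 3 (total = 3 + 26 + 31 = 60): d = {'x': 3, 'y': 26, 'z': 31, 'total': 60}

{'x': 3, 'y': 26, 'z': 31, 'total': 60}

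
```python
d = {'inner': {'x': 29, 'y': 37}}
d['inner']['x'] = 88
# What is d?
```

After line 1: d = {'inner': {'x': 29, 'y': 37}}
After line 2 (inner x overwritten): d = {'inner': {'x': 88, 'y': 37}}

{'inner': {'x': 88, 'y': 37}}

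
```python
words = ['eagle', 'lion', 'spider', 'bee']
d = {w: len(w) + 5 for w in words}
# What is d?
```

{'eagle': 10, 'lion': 9, 'spider': 11, 'bee': 8}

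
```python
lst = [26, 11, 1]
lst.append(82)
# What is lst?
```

[26, 11, 1, 82]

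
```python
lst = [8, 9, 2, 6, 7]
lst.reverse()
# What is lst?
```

[7, 6, 2, 9, 8]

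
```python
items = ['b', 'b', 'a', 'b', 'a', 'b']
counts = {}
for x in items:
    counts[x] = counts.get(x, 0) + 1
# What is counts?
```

Initial: counts = {}, items = ['b', 'b', 'a', 'b', 'a', 'b']
See 'b': counts = {'b': 1}
See 'b': counts = {'b': 2}
See 'a': counts = {'b': 2, 'a': 1}
See 'b': counts = {'b': 3, 'a': 1}
See 'a': counts = {'b': 3, 'a': 2}
See 'b': counts = {'b': 4, 'a': 2}

{'b': 4, 'a': 2}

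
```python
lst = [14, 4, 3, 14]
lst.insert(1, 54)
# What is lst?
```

[14, 54, 4, 3, 14]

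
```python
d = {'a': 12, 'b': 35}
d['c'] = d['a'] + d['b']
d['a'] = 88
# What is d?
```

After line 1: d = {'a': 12, 'b': 35}
After line 2 (d['c'] = 12 + 35): d = {'a': 12, 'b': 35, 'c': 47}
After line 3: d = {'a': 88, 'b': 35, 'c': 47}

{'a': 88, 'b': 35, 'c': 47}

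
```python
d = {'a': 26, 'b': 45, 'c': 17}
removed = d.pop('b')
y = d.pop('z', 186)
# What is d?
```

After line 1: d = {'a': 26, 'b': 45, 'c': 17}
After line 2 (pop 'b' returns 45): d = {'a': 26, 'c': 17}, removed = 45
After line 3 (pop 'z' missing, returns default 186): d = {'a': 26, 'c': 17}, y = 186

{'a': 26, 'c': 17}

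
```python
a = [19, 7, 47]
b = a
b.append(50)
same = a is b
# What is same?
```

After line 1: a = [19, 7, 47]
After line 2 (b = a is an alias, same object): a = [19, 7, 47], b = [19, 7, 47]
After line 3 (b.append mutates the shared list): a = [19, 7, 47, 50], b = [19, 7, 47, 50]
After line 4 (same = a is b; same object -> True): same = True

True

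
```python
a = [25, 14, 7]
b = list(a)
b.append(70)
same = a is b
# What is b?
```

After line 1: a = [25, 14, 7]
After line 2 (b = list(a) is a shallow copy, new object): a = [25, 14, 7], b = [25, 14, 7]
After line 3 (append only mutates b): a = [25, 14, 7], b = [25, 14, 7, 70]
After line 4 (same = a is b; different objects -> False): same = False

[25, 14, 7, 70]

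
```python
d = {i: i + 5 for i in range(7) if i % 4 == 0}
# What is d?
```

{0: 5, 4: 9}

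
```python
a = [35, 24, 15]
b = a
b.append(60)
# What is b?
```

After line 1: a = [35, 24, 15]
After line 2 (b = a is an alias, same object): a = [35, 24, 15], b = [35, 24, 15]
After line 3 (b.append mutates the shared list): a = [35, 24, 15, 60], b = [35, 24, 15, 60]

[35, 24, 15, 60]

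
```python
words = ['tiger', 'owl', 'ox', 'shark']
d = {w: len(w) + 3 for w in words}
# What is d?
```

{'tiger': 8, 'owl': 6, 'ox': 5, 'shark': 8}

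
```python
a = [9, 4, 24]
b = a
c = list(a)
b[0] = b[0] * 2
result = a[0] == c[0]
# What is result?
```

After line 1: a = [9, 4, 24]
After line 2 (b = a, alias): a = [9, 4, 24], b = [9, 4, 24]
After line 3 (c = list(a) is a copy, new object): c = [9, 4, 24]
After line 4 (b[0] = 9 * 2 = 18; mutates shared a/b): a = b = [18, 4, 24], c = [9, 4, 24]
After line 5 (a[0] = 18, c[0] = 9; result = False)

False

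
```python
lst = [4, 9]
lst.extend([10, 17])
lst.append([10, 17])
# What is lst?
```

After line 1: lst = [4, 9]
After line 2 (extend unpacks [10, 17]): lst = [4, 9, 10, 17]
After line 3 (append adds [10, 17] as single element): lst = [4, 9, 10, 17, [10, 17]]

[4, 9, 10, 17, [10, 17]]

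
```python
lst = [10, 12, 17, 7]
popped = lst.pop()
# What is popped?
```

7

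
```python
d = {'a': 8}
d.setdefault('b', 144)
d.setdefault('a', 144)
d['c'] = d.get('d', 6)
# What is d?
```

After line 1: d = {'a': 8}
After line 2 (setdefault adds 'b'=144): d = {'a': 8, 'b': 144}
After line 3 (setdefault 'a' no-op, already exists): d = {'a': 8, 'b': 144}
After line 4 (get('d', 6) returns default since 'd' not in d): d = {'a': 8, 'b': 144, 'c': 6}

{'a': 8, 'b': 144, 'c': 6}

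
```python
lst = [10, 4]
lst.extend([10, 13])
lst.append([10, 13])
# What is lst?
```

After line 1: lst = [10, 4]
After line 2 (extend unpacks [10, 13]): lst = [10, 4, 10, 13]
After line 3 (append adds [10, 13] as single element): lst = [10, 4, 10, 13, [10, 13]]

[10, 4, 10, 13, [10, 13]]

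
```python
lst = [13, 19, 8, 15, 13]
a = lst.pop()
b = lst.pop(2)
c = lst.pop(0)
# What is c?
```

After line 1: lst = [13, 19, 8, 15, 13]
After line 2 (pop() -> a = 13): lst = [13, 19, 8, 15]
After line 3 (pop(2) -> b = 8): lst = [13, 19, 15]
After line 4 (pop(0) -> c = 13): lst = [19, 15]

13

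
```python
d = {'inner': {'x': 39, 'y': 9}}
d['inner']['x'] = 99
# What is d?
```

After line 1: d = {'inner': {'x': 39, 'y': 9}}
After line 2 (inner x overwritten): d = {'inner': {'x': 99, 'y': 9}}

{'inner': {'x': 99, 'y': 9}}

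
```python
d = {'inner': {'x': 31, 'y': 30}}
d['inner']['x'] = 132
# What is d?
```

After line 1: d = {'inner': {'x': 31, 'y': 30}}
After line 2 (inner x overwritten): d = {'inner': {'x': 132, 'y': 30}}

{'inner': {'x': 132, 'y': 30}}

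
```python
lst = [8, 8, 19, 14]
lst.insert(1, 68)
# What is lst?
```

[8, 68, 8, 19, 14]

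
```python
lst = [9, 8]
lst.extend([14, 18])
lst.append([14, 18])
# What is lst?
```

After line 1: lst = [9, 8]
After line 2 (extend unpacks [14, 18]): lst = [9, 8, 14, 18]
After line 3 (append adds [14, 18] as single element): lst = [9, 8, 14, 18, [14, 18]]

[9, 8, 14, 18, [14, 18]]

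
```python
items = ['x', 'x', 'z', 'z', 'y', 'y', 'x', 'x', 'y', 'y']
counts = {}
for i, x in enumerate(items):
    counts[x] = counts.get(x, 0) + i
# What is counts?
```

Initial: counts = {}, items = ['x', 'x', 'z', 'z', 'y', 'y', 'x', 'x', 'y', 'y']
i=0, x='x': counts = {'x': 0}
i=1, x='x': counts = {'x': 1}
i=2, x='z': counts = {'x': 1, 'z': 2}
i=3, x='z': counts = {'x': 1, 'z': 5}
i=4, x='y': counts = {'x': 1, 'z': 5, 'y': 4}
i=5, x='y': counts = {'x': 1, 'z': 5, 'y': 9}
i=6, x='x': counts = {'x': 7, 'z': 5, 'y': 9}
i=7, x='x': counts = {'x': 14, 'z': 5, 'y': 9}
i=8, x='y': counts = {'x': 14, 'z': 5, 'y': 17}
i=9, x='y': counts = {'x': 14, 'z': 5, 'y': 26}

{'x': 14, 'z': 5, 'y': 26}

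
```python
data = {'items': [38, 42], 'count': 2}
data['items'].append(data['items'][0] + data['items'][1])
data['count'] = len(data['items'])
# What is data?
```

After line 1: data = {'items': [38, 42], 'count': 2}
After line 2 (append 38 + 42 = 80): data = {'items': [38, 42, 80], 'count': 2}
After line 3 (count = len(items) = 3): data = {'items': [38, 42, 80], 'count': 3}

{'items': [38, 42, 80], 'count': 3}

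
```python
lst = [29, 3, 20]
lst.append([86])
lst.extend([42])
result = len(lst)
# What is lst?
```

After line 1: lst = [29, 3, 20]
After line 2 (append adds [86] as single element): lst = [29, 3, 20, [86]]
After line 3 (extend unpacks [42], adds 42): lst = [29, 3, 20, [86], 42]
After line 4: result = len(lst) = 5

[29, 3, 20, [86], 42]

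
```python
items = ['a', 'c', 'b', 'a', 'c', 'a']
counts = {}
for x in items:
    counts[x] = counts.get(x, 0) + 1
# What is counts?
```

Initial: counts = {}, items = ['a', 'c', 'b', 'a', 'c', 'a']
See 'a': counts = {'a': 1}
See 'c': counts = {'a': 1, 'c': 1}
See 'b': counts = {'a': 1, 'c': 1, 'b': 1}
See 'a': counts = {'a': 2, 'c': 1, 'b': 1}
See 'c': counts = {'a': 2, 'c': 2, 'b': 1}
See 'a': counts = {'a': 3, 'c': 2, 'b': 1}

{'a': 3, 'c': 2, 'b': 1}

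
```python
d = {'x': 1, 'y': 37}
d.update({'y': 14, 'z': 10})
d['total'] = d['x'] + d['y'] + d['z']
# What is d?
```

After line 1: d = {'x': 1, 'y': 37}
After line 2 (y overwritten, z added): d = {'x': 1, 'y': 14, 'z': 10}
After line 3 (total = 1 + 14 + 10 = 25): d = {'x': 1, 'y': 14, 'z': 10, 'total': 25}

{'x': 1, 'y': 14, 'z': 10, 'total': 25}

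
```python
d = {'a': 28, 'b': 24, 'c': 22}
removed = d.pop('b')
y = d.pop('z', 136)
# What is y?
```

After line 1: d = {'a': 28, 'b': 24, 'c': 22}
After line 2 (pop 'b' returns 24): d = {'a': 28, 'c': 22}, removed = 24
After line 3 (pop 'z' missing, returns default 136): d = {'a': 28, 'c': 22}, y = 136

136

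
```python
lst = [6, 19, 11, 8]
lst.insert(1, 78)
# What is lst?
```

[6, 78, 19, 11, 8]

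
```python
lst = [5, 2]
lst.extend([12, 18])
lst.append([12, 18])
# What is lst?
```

After line 1: lst = [5, 2]
After line 2 (extend unpacks [12, 18]): lst = [5, 2, 12, 18]
After line 3 (append adds [12, 18] as single element): lst = [5, 2, 12, 18, [12, 18]]

[5, 2, 12, 18, [12, 18]]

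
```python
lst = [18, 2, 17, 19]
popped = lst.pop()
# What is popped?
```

19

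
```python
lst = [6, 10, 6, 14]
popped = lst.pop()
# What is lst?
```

[6, 10, 6]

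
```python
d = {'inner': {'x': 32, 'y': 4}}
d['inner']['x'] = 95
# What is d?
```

After line 1: d = {'inner': {'x': 32, 'y': 4}}
After line 2 (inner x overwritten): d = {'inner': {'x': 95, 'y': 4}}

{'inner': {'x': 95, 'y': 4}}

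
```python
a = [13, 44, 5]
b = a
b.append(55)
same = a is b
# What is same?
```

After line 1: a = [13, 44, 5]
After line 2 (b = a is an alias, same object): a = [13, 44, 5], b = [13, 44, 5]
After line 3 (b.append mutates the shared list): a = [13, 44, 5, 55], b = [13, 44, 5, 55]
After line 4 (same = a is b; same object -> True): same = True

True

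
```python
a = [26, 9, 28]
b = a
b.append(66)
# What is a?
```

After line 1: a = [26, 9, 28]
After line 2 (b = a is an alias, same object): a = [26, 9, 28], b = [26, 9, 28]
After line 3 (b.append mutates the shared list): a = [26, 9, 28, 66], b = [26, 9, 28, 66]

[26, 9, 28, 66]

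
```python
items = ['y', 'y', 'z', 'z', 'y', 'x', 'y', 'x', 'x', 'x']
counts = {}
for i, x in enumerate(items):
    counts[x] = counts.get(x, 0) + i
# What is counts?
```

Initial: counts = {}, items = ['y', 'y', 'z', 'z', 'y', 'x', 'y', 'x', 'x', 'x']
i=0, x='y': counts = {'y': 0}
i=1, x='y': counts = {'y': 1}
i=2, x='z': counts = {'y': 1, 'z': 2}
i=3, x='z': counts = {'y': 1, 'z': 5}
i=4, x='y': counts = {'y': 5, 'z': 5}
i=5, x='x': counts = {'y': 5, 'z': 5, 'x': 5}
i=6, x='y': counts = {'y': 11, 'z': 5, 'x': 5}
i=7, x='x': counts = {'y': 11, 'z': 5, 'x': 12}
i=8, x='x': counts = {'y': 11, 'z': 5, 'x': 20}
i=9, x='x': counts = {'y': 11, 'z': 5, 'x': 29}

{'y': 11, 'z': 5, 'x': 29}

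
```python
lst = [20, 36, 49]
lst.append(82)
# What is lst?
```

[20, 36, 49, 82]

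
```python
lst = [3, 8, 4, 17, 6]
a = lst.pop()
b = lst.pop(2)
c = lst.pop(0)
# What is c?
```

After line 1: lst = [3, 8, 4, 17, 6]
After line 2 (pop() -> a = 6): lst = [3, 8, 4, 17]
After line 3 (pop(2) -> b = 4): lst = [3, 8, 17]
After line 4 (pop(0) -> c = 3): lst = [8, 17]

3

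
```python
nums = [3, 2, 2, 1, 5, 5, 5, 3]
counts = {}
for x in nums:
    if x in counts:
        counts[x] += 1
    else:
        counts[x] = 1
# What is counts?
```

Initial: counts = {}, nums = [3, 2, 2, 1, 5, 5, 5, 3]
See 3: counts = {3: 1}
See 2: counts = {3: 1, 2: 1}
See 2: counts = {3: 1, 2: 2}
See 1: counts = {3: 1, 2: 2, 1: 1}
See 5: counts = {3: 1, 2: 2, 1: 1, 5: 1}
See 5: counts = {3: 1, 2: 2, 1: 1, 5: 2}
See 5: counts = {3: 1, 2: 2, 1: 1, 5: 3}
See 3: counts = {3: 2, 2: 2, 1: 1, 5: 3}

{3: 2, 2: 2, 1: 1, 5: 3}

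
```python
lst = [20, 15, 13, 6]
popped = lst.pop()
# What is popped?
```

6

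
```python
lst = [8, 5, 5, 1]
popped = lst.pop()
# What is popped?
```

1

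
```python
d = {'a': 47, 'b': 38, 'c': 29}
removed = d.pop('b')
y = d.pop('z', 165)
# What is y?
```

After line 1: d = {'a': 47, 'b': 38, 'c': 29}
After line 2 (pop 'b' returns 38): d = {'a': 47, 'c': 29}, removed = 38
After line 3 (pop 'z' missing, returns default 165): d = {'a': 47, 'c': 29}, y = 165

165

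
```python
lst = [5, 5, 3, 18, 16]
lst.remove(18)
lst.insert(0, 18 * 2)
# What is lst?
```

After line 1: lst = [5, 5, 3, 18, 16]
After line 2 (remove first 18): lst = [5, 5, 3, 16]
After line 3 (insert 36 at index 0): lst = [36, 5, 5, 3, 16]

[36, 5, 5, 3, 16]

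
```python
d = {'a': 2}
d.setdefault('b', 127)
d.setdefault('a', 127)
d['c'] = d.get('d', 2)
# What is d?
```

After line 1: d = {'a': 2}
After line 2 (setdefault adds 'b'=127): d = {'a': 2, 'b': 127}
After line 3 (setdefault 'a' no-op, already exists): d = {'a': 2, 'b': 127}
After line 4 (get('d', 2) returns default since 'd' not in d): d = {'a': 2, 'b': 127, 'c': 2}

{'a': 2, 'b': 127, 'c': 2}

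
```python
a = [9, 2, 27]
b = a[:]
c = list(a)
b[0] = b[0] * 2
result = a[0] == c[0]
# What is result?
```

After line 1: a = [9, 2, 27]
After line 2 (b = a[:], copy): a = [9, 2, 27], b = [9, 2, 27]
After line 3 (c = list(a) is a copy, new object): c = [9, 2, 27]
After line 4 (b[0] = 9 * 2 = 18; only b mutates (copy)): a = [9, 2, 27], b = [18, 2, 27], c = [9, 2, 27]
After line 5 (a[0] = 9, c[0] = 9; result = True)

True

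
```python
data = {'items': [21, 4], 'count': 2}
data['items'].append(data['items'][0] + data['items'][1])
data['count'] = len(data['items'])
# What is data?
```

After line 1: data = {'items': [21, 4], 'count': 2}
After line 2 (append 21 + 4 = 25): data = {'items': [21, 4, 25], 'count': 2}
After line 3 (count = len(items) = 3): data = {'items': [21, 4, 25], 'count': 3}

{'items': [21, 4, 25], 'count': 3}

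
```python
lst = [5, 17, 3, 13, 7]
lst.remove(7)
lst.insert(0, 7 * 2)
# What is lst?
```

After line 1: lst = [5, 17, 3, 13, 7]
After line 2 (remove first 7): lst = [5, 17, 3, 13]
After line 3 (insert 14 at index 0): lst = [14, 5, 17, 3, 13]

[14, 5, 17, 3, 13]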